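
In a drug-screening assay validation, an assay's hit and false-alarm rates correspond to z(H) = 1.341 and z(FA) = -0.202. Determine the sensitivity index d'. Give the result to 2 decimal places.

d' = z(H) − z(FA) = 1.341 − (-0.202) = 1.543

d' = 1.54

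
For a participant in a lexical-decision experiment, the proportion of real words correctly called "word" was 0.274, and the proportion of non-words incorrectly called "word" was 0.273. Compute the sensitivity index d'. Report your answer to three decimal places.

d' = 0.003

z(H) = -0.6008
z(FA) = -0.6038
d' = z(H) − z(FA) = -0.6008 − (-0.6038) = 0.0030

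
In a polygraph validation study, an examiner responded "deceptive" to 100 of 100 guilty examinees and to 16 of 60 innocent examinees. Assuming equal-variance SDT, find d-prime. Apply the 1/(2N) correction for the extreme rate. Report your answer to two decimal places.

The hit rate is 100/100 = 1, so apply the 1/(2N) correction: H → 1 − 1/(2·100) = 0.99500.
z(H) = z(0.99500) = 2.576
z(FA) = z(0.26667) = -0.623
d' = 2.576 − (-0.623) = 3.199

d-prime = 3.20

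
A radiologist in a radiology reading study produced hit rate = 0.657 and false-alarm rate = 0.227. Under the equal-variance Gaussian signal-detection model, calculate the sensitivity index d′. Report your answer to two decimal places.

d′ = 1.15

z(H) = z(0.657) = 0.404
z(FA) = z(0.227) = -0.749
d' = z(H) − z(FA) = 0.404 − (-0.749) = 1.153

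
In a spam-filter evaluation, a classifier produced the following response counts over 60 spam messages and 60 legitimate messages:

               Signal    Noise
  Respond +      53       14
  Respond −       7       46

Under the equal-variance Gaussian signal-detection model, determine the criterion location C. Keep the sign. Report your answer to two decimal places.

H = 53/60 = 0.8833
FA = 14/60 = 0.2333
z(H) = z(0.8833) = 1.1916
z(FA) = z(0.2333) = -0.7280
c = −½·[z(H) + z(FA)] = −0.5 × (1.1916 + (-0.7280)) = -0.2318
c < 0: the classifier has a liberal response bias.

C = -0.23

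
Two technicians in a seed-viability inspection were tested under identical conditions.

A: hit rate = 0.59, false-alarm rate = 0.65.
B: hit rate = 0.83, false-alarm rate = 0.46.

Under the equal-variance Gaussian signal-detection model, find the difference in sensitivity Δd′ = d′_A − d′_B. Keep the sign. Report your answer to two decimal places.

Δd′ = -1.21

A: z(0.59) = 0.228, z(0.65) = 0.385, d' = -0.157
B: z(0.83) = 0.954, z(0.46) = -0.100, d' = 1.054
Δd' = d'_A − d'_B = -0.157 − 1.054 = -1.211
B has the higher sensitivity.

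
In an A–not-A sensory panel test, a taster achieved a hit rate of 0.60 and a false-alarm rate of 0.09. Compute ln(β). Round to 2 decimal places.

ln β = 0.87

Φ⁻¹(0.60) = 0.253, Φ⁻¹(0.09) = -1.341
ln β = −½·[z(H)² − z(FA)²] = −0.5 × (0.064 − 1.798) = 0.867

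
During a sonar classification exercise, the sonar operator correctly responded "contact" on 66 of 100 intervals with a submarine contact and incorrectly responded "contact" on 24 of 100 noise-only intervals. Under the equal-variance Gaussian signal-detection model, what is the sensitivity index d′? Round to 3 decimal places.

d′ = 1.119

H = 66/100 = 0.6600
FA = 24/100 = 0.2400
z(0.6600) = 0.4125, z(0.2400) = -0.7063
d' = z(H) − z(FA) = 0.4125 − (-0.7063) = 1.1188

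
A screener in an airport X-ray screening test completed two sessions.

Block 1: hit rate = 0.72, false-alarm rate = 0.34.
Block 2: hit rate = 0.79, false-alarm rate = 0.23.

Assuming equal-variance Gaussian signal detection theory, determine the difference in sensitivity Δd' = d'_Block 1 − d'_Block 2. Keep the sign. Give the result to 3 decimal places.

Block 1: z(0.72) = 0.5828, z(0.34) = -0.4125, d' = 0.9953
Block 2: z(0.79) = 0.8064, z(0.23) = -0.7388, d' = 1.5452
Δd' = d'_Block 1 − d'_Block 2 = 0.9953 − 1.5452 = -0.5499
Block 2 has the higher sensitivity.

Δd' = -0.550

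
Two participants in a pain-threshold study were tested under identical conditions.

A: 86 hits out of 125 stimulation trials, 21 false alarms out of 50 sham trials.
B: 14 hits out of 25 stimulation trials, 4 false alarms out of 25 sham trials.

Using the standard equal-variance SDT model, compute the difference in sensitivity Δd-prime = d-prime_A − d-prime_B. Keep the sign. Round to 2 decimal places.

A: z(0.6880) = 0.490, z(0.4200) = -0.202, d' = 0.692
B: z(0.5600) = 0.151, z(0.1600) = -0.994, d' = 1.145
Δd' = d'_A − d'_B = 0.692 − 1.145 = -0.453
B has the higher sensitivity.

Δd-prime = -0.45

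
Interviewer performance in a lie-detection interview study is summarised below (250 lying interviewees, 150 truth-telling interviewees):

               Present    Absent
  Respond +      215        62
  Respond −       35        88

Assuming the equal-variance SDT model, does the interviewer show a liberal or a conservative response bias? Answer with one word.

liberal

z(H) = 1.080, z(FA) = -0.219
c = −½·(z(H) + z(FA)) = -0.4305
c < 0 → liberal criterion (biased toward responding “yes”).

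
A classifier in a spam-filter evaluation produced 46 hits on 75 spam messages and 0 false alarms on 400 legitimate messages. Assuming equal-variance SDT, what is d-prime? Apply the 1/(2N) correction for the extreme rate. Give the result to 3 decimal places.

d-prime = 3.311

The false-alarm rate is 0/400 = 0, so apply the 1/(2N) correction: FA → 1/(2·400) = 0.00125.
z(H) = z(0.61333) = 0.2880
z(FA) = z(0.00125) = -3.0233
d' = 0.2880 − (-3.0233) = 3.3113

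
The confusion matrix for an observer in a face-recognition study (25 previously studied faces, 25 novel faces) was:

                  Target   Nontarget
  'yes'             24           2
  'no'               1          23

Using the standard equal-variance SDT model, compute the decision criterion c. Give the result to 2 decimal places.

H = 24/25 = 0.9600
FA = 2/25 = 0.0800
z(H) = z(0.9600) = 1.7507
z(FA) = z(0.0800) = -1.4051
c = −½·[z(H) + z(FA)] = −0.5 × (1.7507 + (-1.4051)) = -0.1728

c = -0.17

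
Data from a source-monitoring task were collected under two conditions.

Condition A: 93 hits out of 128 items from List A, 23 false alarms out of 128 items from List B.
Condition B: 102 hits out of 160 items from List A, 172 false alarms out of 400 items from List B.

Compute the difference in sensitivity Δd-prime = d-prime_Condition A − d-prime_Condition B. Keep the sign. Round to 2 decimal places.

Δd-prime = 0.99

Condition A: z(0.7266) = 0.603, z(0.1797) = -0.917, d' = 1.520
Condition B: z(0.6375) = 0.352, z(0.4300) = -0.176, d' = 0.528
Δd' = d'_Condition A − d'_Condition B = 1.520 − 0.528 = 0.992
Condition A has the higher sensitivity.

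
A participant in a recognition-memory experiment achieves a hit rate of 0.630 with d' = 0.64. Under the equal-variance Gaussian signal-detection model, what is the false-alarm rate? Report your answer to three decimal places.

z(hit rate) = z(0.630) = 0.3319
z(FA) = z(H) − d' = 0.3319 − 0.64 = -0.3081
false-alarm rate = Φ(-0.3081) = 0.3790

false-alarm rate = 0.379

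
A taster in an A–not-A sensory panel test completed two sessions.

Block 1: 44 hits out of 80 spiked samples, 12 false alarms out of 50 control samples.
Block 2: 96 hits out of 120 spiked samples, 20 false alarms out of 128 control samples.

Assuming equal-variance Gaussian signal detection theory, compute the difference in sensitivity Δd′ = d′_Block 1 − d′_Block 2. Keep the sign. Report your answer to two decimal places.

Block 1: z(0.5500) = 0.126, z(0.2400) = -0.706, d' = 0.832
Block 2: z(0.8000) = 0.842, z(0.1562) = -1.010, d' = 1.852
Δd' = d'_Block 1 − d'_Block 2 = 0.832 − 1.852 = -1.020
Block 2 has the higher sensitivity.

Δd′ = -1.02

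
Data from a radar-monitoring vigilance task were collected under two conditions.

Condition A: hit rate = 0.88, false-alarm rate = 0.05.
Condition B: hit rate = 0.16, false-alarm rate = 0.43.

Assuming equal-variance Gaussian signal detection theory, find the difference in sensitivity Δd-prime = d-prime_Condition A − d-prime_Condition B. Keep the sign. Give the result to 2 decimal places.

Δd-prime = 3.64

Condition A: z(0.88) = 1.175, z(0.05) = -1.645, d' = 2.820
Condition B: z(0.16) = -0.994, z(0.43) = -0.176, d' = -0.818
Δd' = d'_Condition A − d'_Condition B = 2.820 − (-0.818) = 3.638
Condition A has the higher sensitivity.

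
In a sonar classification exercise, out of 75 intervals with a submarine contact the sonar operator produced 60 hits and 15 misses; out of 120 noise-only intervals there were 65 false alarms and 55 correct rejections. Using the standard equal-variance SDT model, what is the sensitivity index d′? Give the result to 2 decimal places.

d′ = 0.74

H = 60/75 = 0.8000
FA = 65/120 = 0.5417
Φ⁻¹(H) = Φ⁻¹(0.8000) = 0.842
Φ⁻¹(FA) = Φ⁻¹(0.5417) = 0.105
d' = z(H) − z(FA) = 0.842 − 0.105 = 0.737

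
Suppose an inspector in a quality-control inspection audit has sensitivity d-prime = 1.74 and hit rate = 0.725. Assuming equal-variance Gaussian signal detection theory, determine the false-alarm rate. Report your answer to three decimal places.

z(hit rate) = z(0.725) = 0.5978
z(FA) = z(H) − d' = 0.5978 − 1.74 = -1.1422
false-alarm rate = Φ(-1.1422) = 0.1267

false-alarm rate = 0.127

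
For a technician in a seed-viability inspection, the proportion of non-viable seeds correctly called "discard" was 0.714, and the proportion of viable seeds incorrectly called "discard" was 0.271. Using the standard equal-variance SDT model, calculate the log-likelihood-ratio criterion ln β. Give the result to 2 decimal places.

ln β = 0.03

z(H) = 0.565
z(FA) = -0.610
ln β = −½·[z(H)² − z(FA)²] = −0.5 × (0.319 − 0.372) = 0.0265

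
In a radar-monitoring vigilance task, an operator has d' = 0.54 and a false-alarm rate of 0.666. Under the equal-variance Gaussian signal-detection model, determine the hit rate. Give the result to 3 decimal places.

z(false-alarm rate) = z(0.666) = 0.4289
z(H) = z(FA) + d' = 0.4289 + 0.54 = 0.9689
hit rate = Φ(0.9689) = 0.8337

hit rate = 0.834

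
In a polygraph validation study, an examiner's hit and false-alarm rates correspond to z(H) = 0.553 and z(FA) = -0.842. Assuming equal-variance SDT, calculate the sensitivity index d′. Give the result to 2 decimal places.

d′ = 1.40

d' = z(H) − z(FA) = 0.553 − (-0.842) = 1.395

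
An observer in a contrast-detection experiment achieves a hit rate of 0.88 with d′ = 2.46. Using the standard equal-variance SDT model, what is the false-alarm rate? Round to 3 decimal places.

z(hit rate) = z(0.88) = 1.1750
z(FA) = z(H) − d' = 1.1750 − 2.46 = -1.2850
false-alarm rate = Φ(-1.2850) = 0.0994

false-alarm rate = 0.099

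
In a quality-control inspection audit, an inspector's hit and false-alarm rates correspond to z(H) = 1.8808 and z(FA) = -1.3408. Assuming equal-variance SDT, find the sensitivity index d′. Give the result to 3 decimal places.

d' = z(H) − z(FA) = 1.8808 − (-1.3408) = 3.2216

d′ = 3.222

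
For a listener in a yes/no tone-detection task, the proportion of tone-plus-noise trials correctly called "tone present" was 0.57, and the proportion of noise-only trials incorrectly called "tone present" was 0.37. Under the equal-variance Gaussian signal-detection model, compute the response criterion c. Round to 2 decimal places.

c = 0.08

Φ⁻¹(0.57) = 0.1764, Φ⁻¹(0.37) = -0.3319
c = −½·[z(H) + z(FA)] = −0.5 × (0.1764 + (-0.3319)) = 0.07775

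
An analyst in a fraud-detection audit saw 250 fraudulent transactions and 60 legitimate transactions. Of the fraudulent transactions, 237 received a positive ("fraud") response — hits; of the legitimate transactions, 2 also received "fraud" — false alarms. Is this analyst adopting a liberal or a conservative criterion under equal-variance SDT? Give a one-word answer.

conservative

z(H) = 1.626, z(FA) = -1.834
c = −½·(z(H) + z(FA)) = 0.104
c > 0 → conservative criterion (biased toward responding “no”).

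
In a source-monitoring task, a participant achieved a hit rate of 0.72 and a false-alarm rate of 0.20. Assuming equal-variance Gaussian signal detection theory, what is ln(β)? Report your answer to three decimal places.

Φ⁻¹(0.72) = 0.5828, Φ⁻¹(0.20) = -0.8416
ln β = −½·[z(H)² − z(FA)²] = −0.5 × (0.3397 − 0.7083) = 0.1843

ln β = 0.184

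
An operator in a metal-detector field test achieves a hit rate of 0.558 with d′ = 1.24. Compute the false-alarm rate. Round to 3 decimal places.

z(hit rate) = z(0.558) = 0.1459
z(FA) = z(H) − d' = 0.1459 − 1.24 = -1.0941
false-alarm rate = Φ(-1.0941) = 0.1370

false-alarm rate = 0.137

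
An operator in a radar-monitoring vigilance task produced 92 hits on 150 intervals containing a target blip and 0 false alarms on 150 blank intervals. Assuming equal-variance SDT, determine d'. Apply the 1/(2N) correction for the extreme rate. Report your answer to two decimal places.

The false-alarm rate is 0/150 = 0, so apply the 1/(2N) correction: FA → 1/(2·150) = 0.00333.
z(H) = z(0.61333) = 0.288
z(FA) = z(0.00333) = -2.713
d' = 0.288 − (-2.713) = 3.001

d' = 3.00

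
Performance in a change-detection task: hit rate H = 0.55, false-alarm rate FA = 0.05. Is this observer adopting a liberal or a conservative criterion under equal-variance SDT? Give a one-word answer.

z(H) = 0.126, z(FA) = -1.645
c = −½·(z(H) + z(FA)) = 0.7595
c > 0 → conservative criterion (biased toward responding “no”).

conservative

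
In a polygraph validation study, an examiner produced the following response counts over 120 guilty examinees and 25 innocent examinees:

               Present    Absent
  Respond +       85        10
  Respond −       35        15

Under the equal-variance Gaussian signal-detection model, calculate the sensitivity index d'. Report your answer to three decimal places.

d' = 0.802

H = 85/120 = 0.7083
FA = 10/25 = 0.4000
z(H) = 0.5484
z(FA) = -0.2533
d' = z(H) − z(FA) = 0.5484 − (-0.2533) = 0.8017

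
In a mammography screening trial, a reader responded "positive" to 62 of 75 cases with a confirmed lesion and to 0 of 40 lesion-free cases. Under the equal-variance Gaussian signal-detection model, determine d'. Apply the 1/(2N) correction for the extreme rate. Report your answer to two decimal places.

The false-alarm rate is 0/40 = 0, so apply the 1/(2N) correction: FA → 1/(2·40) = 0.01250.
z(H) = z(0.82667) = 0.941
z(FA) = z(0.01250) = -2.241
d' = 0.941 − (-2.241) = 3.182

d' = 3.18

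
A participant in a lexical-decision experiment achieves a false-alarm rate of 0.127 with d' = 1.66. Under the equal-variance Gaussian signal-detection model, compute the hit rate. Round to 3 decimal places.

z(false-alarm rate) = z(0.127) = -1.1407
z(H) = z(FA) + d' = -1.1407 + 1.66 = 0.5193
hit rate = Φ(0.5193) = 0.6982

hit rate = 0.698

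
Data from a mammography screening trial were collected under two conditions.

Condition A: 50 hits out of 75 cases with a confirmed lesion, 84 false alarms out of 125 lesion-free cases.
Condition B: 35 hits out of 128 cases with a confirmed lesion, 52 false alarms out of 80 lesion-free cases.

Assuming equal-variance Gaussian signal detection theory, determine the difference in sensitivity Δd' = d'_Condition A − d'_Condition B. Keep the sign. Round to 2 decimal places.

Condition A: z(0.6667) = 0.431, z(0.6720) = 0.445, d' = -0.014
Condition B: z(0.2734) = -0.603, z(0.6500) = 0.385, d' = -0.988
Δd' = d'_Condition A − d'_Condition B = -0.014 − (-0.988) = 0.974
Condition A has the higher sensitivity.

Δd' = 0.97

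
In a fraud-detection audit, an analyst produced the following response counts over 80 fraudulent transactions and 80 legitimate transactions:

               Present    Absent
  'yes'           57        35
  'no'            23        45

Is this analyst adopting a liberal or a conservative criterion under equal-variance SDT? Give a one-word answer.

z(H) = 0.561, z(FA) = -0.157
c = −½·(z(H) + z(FA)) = -0.202
c < 0 → liberal criterion (biased toward responding “yes”).

liberal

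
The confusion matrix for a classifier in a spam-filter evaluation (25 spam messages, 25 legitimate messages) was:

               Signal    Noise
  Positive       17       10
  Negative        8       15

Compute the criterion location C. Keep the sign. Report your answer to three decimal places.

C = -0.107

H = 17/25 = 0.6800
FA = 10/25 = 0.4000
Φ⁻¹(0.6800) = 0.4677, Φ⁻¹(0.4000) = -0.2533
c = −½·[z(H) + z(FA)] = −0.5 × (0.4677 + (-0.2533)) = -0.1072
c < 0: the classifier has a liberal response bias.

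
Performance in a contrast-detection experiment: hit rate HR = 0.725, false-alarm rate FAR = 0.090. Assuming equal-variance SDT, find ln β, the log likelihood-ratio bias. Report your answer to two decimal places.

z(H) = z(0.725) = 0.598
z(FA) = z(0.090) = -1.341
ln β = −½·[z(H)² − z(FA)²] = −0.5 × (0.358 − 1.798) = 0.720

ln β = 0.72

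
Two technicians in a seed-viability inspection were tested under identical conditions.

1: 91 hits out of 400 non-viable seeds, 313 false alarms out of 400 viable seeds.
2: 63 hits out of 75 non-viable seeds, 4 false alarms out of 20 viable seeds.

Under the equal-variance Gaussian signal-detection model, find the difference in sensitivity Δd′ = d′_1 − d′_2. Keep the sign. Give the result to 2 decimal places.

Δd′ = -3.36

1: z(0.2275) = -0.747, z(0.7825) = 0.781, d' = -1.528
2: z(0.8400) = 0.994, z(0.2000) = -0.842, d' = 1.836
Δd' = d'_1 − d'_2 = -1.528 − 1.836 = -3.364
2 has the higher sensitivity.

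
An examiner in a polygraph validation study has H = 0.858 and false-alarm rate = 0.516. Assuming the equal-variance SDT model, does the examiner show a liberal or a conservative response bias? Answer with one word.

z(H) = 1.071, z(FA) = 0.040
c = −½·(z(H) + z(FA)) = -0.5555
c < 0 → liberal criterion (biased toward responding “yes”).

liberal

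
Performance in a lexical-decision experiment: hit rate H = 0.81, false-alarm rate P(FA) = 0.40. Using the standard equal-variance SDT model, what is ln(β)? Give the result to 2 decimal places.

ln β = -0.35

z(H) = z(0.81) = 0.878
z(FA) = z(0.40) = -0.253
ln β = −½·[z(H)² − z(FA)²] = −0.5 × (0.771 − 0.064) = -0.3535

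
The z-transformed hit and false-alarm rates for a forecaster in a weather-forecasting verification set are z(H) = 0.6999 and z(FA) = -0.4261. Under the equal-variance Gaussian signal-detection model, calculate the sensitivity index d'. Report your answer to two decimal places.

d' = 1.13

d' = z(H) − z(FA) = 0.6999 − (-0.4261) = 1.1260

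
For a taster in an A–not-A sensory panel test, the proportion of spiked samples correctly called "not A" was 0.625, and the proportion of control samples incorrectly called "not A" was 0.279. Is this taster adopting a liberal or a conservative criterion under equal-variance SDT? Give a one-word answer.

z(H) = 0.319, z(FA) = -0.586
c = −½·(z(H) + z(FA)) = 0.1335
c > 0 → conservative criterion (biased toward responding “no”).

conservative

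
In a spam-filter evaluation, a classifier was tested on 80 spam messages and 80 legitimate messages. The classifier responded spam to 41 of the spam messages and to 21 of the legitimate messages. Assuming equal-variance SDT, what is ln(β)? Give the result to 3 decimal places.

ln β = 0.202

H = 41/80 = 0.5125
FA = 21/80 = 0.2625
z(0.5125) = 0.0313, z(0.2625) = -0.6357
ln β = −½·[z(H)² − z(FA)²] = −0.5 × (0.0010 − 0.4041) = 0.20155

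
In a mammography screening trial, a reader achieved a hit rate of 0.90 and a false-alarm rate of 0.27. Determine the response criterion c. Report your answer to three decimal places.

c = -0.334

Φ⁻¹(0.90) = 1.2816, Φ⁻¹(0.27) = -0.6128
c = −½·[z(H) + z(FA)] = −0.5 × (1.2816 + (-0.6128)) = -0.3344
c < 0: the reader has a liberal response bias.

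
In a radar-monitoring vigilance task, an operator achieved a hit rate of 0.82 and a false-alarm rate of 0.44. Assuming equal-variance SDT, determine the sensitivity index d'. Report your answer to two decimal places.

d' = 1.07

z(0.82) = 0.9154, z(0.44) = -0.1510
d' = z(H) − z(FA) = 0.9154 − (-0.1510) = 1.0664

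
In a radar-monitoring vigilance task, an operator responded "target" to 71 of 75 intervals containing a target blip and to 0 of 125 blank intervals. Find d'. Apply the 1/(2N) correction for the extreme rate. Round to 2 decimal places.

d' = 4.27

The false-alarm rate is 0/125 = 0, so apply the 1/(2N) correction: FA → 1/(2·125) = 0.00400.
z(H) = z(0.94667) = 1.613
z(FA) = z(0.00400) = -2.652
d' = 1.613 − (-2.652) = 4.265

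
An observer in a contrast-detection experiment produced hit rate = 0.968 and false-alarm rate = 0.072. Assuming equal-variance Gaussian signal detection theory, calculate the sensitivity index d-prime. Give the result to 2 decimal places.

z(H) = z(0.968) = 1.852
z(FA) = z(0.072) = -1.461
d' = z(H) − z(FA) = 1.852 − (-1.461) = 3.313

d-prime = 3.31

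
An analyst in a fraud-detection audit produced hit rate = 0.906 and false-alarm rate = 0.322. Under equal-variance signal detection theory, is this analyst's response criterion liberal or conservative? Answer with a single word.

liberal

z(H) = 1.317, z(FA) = -0.462
c = −½·(z(H) + z(FA)) = -0.4275
c < 0 → liberal criterion (biased toward responding “yes”).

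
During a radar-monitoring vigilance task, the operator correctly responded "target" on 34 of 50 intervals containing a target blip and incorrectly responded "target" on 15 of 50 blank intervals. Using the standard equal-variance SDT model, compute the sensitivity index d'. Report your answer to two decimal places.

d' = 0.99

H = 34/50 = 0.6800
FA = 15/50 = 0.3000
z(H) = z(0.6800) = 0.468
z(FA) = z(0.3000) = -0.524
d' = z(H) − z(FA) = 0.468 − (-0.524) = 0.992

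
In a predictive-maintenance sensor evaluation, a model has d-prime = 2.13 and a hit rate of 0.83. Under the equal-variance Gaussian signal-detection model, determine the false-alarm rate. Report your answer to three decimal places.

false-alarm rate = 0.120

z(hit rate) = z(0.83) = 0.9542
z(FA) = z(H) − d' = 0.9542 − 2.13 = -1.1758
false-alarm rate = Φ(-1.1758) = 0.1198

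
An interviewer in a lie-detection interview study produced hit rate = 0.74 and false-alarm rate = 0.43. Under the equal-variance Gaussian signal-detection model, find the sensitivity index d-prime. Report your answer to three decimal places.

z(H) = 0.6433
z(FA) = -0.1764
d' = z(H) − z(FA) = 0.6433 − (-0.1764) = 0.8197

d-prime = 0.820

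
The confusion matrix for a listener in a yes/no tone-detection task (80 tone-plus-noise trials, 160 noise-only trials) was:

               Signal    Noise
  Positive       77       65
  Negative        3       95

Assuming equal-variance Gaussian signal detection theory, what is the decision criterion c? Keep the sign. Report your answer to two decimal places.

c = -0.77

H = 77/80 = 0.9625
FA = 65/160 = 0.4062
z(H) = z(0.9625) = 1.780
z(FA) = z(0.4062) = -0.237
c = −½·[z(H) + z(FA)] = −0.5 × (1.780 + (-0.237)) = -0.7715
c < 0: the listener has a liberal response bias.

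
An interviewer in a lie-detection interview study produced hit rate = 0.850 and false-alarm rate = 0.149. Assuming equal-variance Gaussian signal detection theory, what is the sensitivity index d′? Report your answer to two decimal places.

z(H) = 1.036
z(FA) = -1.041
d' = z(H) − z(FA) = 1.036 − (-1.041) = 2.077

d′ = 2.08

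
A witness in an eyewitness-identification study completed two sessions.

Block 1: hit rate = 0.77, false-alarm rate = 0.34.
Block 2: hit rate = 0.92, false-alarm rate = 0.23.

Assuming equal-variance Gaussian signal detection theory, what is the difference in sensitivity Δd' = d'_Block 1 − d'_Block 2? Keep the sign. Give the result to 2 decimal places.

Block 1: z(0.77) = 0.739, z(0.34) = -0.412, d' = 1.151
Block 2: z(0.92) = 1.405, z(0.23) = -0.739, d' = 2.144
Δd' = d'_Block 1 − d'_Block 2 = 1.151 − 2.144 = -0.993
Block 2 has the higher sensitivity.

Δd' = -0.99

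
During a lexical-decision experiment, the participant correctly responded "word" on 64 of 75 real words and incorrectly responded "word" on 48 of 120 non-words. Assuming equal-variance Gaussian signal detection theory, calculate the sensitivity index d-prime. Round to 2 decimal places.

H = 64/75 = 0.8533
FA = 48/120 = 0.4000
Φ⁻¹(H) = Φ⁻¹(0.8533) = 1.051
Φ⁻¹(FA) = Φ⁻¹(0.4000) = -0.253
d' = z(H) − z(FA) = 1.051 − (-0.253) = 1.304

d-prime = 1.30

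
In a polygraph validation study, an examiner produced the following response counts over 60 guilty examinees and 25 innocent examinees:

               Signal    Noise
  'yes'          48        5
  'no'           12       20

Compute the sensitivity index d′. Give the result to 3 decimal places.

H = 48/60 = 0.8000
FA = 5/25 = 0.2000
z(H) = z(0.8000) = 0.8416
z(FA) = z(0.2000) = -0.8416
d' = z(H) − z(FA) = 0.8416 − (-0.8416) = 1.6832

d′ = 1.683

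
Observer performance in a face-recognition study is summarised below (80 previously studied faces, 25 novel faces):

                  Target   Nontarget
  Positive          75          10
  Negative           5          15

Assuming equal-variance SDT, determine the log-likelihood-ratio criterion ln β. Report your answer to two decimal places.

H = 75/80 = 0.9375
FA = 10/25 = 0.4000
z(0.9375) = 1.534, z(0.4000) = -0.253
ln β = −½·[z(H)² − z(FA)²] = −0.5 × (2.353 − 0.064) = -1.1445

ln β = -1.14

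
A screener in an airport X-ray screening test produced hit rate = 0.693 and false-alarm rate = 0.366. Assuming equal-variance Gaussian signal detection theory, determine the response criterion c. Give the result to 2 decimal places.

c = -0.08

z(H) = 0.5044
z(FA) = -0.3425
c = −½·[z(H) + z(FA)] = −0.5 × (0.5044 + (-0.3425)) = -0.08095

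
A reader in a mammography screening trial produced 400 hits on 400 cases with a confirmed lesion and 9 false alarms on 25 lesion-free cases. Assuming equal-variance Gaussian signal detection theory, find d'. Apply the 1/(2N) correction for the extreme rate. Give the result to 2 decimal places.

d' = 3.38

The hit rate is 400/400 = 1, so apply the 1/(2N) correction: H → 1 − 1/(2·400) = 0.99875.
z(H) = z(0.99875) = 3.023
z(FA) = z(0.36000) = -0.358
d' = 3.023 − (-0.358) = 3.381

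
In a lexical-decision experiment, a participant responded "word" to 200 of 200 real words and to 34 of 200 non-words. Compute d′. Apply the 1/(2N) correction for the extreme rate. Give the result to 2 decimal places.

d′ = 3.76

The hit rate is 200/200 = 1, so apply the 1/(2N) correction: H → 1 − 1/(2·200) = 0.99750.
z(H) = z(0.99750) = 2.807
z(FA) = z(0.17000) = -0.954
d' = 2.807 − (-0.954) = 3.761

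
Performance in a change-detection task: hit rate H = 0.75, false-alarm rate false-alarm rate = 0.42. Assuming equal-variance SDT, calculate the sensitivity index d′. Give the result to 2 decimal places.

d′ = 0.88

z(H) = 0.674
z(FA) = -0.202
d' = z(H) − z(FA) = 0.674 − (-0.202) = 0.876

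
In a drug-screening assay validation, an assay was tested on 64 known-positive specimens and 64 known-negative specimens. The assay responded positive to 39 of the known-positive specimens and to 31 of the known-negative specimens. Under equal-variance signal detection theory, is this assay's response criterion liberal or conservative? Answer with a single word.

liberal

z(H) = 0.278, z(FA) = -0.039
c = −½·(z(H) + z(FA)) = -0.1195
c < 0 → liberal criterion (biased toward responding “yes”).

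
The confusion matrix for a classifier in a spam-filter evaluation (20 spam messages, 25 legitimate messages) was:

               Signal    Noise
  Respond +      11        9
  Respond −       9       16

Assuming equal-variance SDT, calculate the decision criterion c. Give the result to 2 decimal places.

H = 11/20 = 0.5500
FA = 9/25 = 0.3600
z(H) = z(0.5500) = 0.126
z(FA) = z(0.3600) = -0.358
c = −½·[z(H) + z(FA)] = −0.5 × (0.126 + (-0.358)) = 0.116
c > 0: the classifier has a conservative response bias.

c = 0.12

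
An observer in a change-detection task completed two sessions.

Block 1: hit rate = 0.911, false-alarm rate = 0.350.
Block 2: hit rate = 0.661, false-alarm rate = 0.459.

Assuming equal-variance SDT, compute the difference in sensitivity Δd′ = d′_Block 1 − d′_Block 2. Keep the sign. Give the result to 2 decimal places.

Δd′ = 1.21

Block 1: z(0.911) = 1.347, z(0.350) = -0.385, d' = 1.732
Block 2: z(0.661) = 0.415, z(0.459) = -0.103, d' = 0.518
Δd' = d'_Block 1 − d'_Block 2 = 1.732 − 0.518 = 1.214
Block 1 has the higher sensitivity.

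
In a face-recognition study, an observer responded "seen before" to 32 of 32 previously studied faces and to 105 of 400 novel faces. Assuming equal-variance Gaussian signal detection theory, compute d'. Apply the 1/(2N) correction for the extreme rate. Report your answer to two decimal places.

The hit rate is 32/32 = 1, so apply the 1/(2N) correction: H → 1 − 1/(2·32) = 0.98438.
z(H) = z(0.98438) = 2.154
z(FA) = z(0.26250) = -0.636
d' = 2.154 − (-0.636) = 2.790

d' = 2.79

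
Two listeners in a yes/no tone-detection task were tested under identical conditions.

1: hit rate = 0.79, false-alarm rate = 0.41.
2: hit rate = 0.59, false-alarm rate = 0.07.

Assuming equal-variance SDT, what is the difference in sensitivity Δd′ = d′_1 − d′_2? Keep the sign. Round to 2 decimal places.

Δd′ = -0.67

1: z(0.79) = 0.806, z(0.41) = -0.228, d' = 1.034
2: z(0.59) = 0.228, z(0.07) = -1.476, d' = 1.704
Δd' = d'_1 − d'_2 = 1.034 − 1.704 = -0.670
2 has the higher sensitivity.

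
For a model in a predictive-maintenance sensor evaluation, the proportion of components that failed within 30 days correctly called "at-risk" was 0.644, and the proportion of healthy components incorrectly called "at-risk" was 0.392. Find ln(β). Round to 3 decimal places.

Φ⁻¹(H) = Φ⁻¹(0.644) = 0.3692
Φ⁻¹(FA) = Φ⁻¹(0.392) = -0.2741
ln β = −½·[z(H)² − z(FA)²] = −0.5 × (0.1363 − 0.0751) = -0.0306

ln β = -0.031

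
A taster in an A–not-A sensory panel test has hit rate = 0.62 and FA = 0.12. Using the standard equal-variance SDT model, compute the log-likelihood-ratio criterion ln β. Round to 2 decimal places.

ln β = 0.64

Φ⁻¹(0.62) = 0.305, Φ⁻¹(0.12) = -1.175
ln β = −½·[z(H)² − z(FA)²] = −0.5 × (0.093 − 1.381) = 0.644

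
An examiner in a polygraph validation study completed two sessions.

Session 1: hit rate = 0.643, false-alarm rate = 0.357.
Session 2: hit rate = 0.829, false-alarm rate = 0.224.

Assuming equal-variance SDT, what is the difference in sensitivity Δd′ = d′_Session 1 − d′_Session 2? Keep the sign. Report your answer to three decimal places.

Session 1: z(0.643) = 0.3665, z(0.357) = -0.3665, d' = 0.7330
Session 2: z(0.829) = 0.9502, z(0.224) = -0.7588, d' = 1.7090
Δd' = d'_Session 1 − d'_Session 2 = 0.7330 − 1.7090 = -0.9760
Session 2 has the higher sensitivity.

Δd′ = -0.976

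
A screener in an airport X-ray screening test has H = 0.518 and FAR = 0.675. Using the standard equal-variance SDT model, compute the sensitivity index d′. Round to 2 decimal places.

d′ = -0.41

z(H) = z(0.518) = 0.0451
z(FA) = z(0.675) = 0.4538
d' = z(H) − z(FA) = 0.0451 − 0.4538 = -0.4087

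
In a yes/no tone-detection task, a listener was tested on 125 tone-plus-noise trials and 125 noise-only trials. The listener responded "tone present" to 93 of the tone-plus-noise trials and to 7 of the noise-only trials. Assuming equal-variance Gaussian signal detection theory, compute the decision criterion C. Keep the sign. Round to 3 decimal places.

C = 0.467

H = 93/125 = 0.7440
FA = 7/125 = 0.0560
z(H) = z(0.7440) = 0.6557
z(FA) = z(0.0560) = -1.5893
c = −½·[z(H) + z(FA)] = −0.5 × (0.6557 + (-1.5893)) = 0.4668
c > 0: the listener has a conservative response bias.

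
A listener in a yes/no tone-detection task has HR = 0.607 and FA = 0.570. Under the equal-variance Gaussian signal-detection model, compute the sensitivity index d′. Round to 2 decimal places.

z(H) = 0.2715
z(FA) = 0.1764
d' = z(H) − z(FA) = 0.2715 − 0.1764 = 0.0951

d′ = 0.10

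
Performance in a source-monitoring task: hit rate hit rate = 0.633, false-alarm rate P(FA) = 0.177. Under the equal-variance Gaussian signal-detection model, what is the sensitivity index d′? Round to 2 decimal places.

d′ = 1.27

Φ⁻¹(H) = Φ⁻¹(0.633) = 0.3398
Φ⁻¹(FA) = Φ⁻¹(0.177) = -0.9269
d' = z(H) − z(FA) = 0.3398 − (-0.9269) = 1.2667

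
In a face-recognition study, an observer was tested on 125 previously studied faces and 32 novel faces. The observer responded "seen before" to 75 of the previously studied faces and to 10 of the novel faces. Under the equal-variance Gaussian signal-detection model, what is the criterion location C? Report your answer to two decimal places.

C = 0.12

H = 75/125 = 0.6000
FA = 10/32 = 0.3125
Φ⁻¹(H) = 0.253
Φ⁻¹(FA) = -0.489
c = −½·[z(H) + z(FA)] = −0.5 × (0.253 + (-0.489)) = 0.118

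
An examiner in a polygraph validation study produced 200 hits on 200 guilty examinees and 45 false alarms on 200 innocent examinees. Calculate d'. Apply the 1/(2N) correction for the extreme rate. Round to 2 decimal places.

The hit rate is 200/200 = 1, so apply the 1/(2N) correction: H → 1 − 1/(2·200) = 0.99750.
z(H) = z(0.99750) = 2.807
z(FA) = z(0.22500) = -0.755
d' = 2.807 − (-0.755) = 3.562

d' = 3.56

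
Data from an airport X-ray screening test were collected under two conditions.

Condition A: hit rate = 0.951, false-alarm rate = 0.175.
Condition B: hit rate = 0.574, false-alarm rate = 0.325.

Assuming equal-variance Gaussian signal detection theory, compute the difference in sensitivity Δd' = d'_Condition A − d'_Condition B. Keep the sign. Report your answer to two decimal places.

Condition A: z(0.951) = 1.655, z(0.175) = -0.935, d' = 2.590
Condition B: z(0.574) = 0.187, z(0.325) = -0.454, d' = 0.641
Δd' = d'_Condition A − d'_Condition B = 2.590 − 0.641 = 1.949
Condition A has the higher sensitivity.

Δd' = 1.95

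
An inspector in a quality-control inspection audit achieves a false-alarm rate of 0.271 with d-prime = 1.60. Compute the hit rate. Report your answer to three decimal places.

hit rate = 0.839

z(false-alarm rate) = z(0.271) = -0.6098
z(H) = z(FA) + d' = -0.6098 + 1.60 = 0.9902
hit rate = Φ(0.9902) = 0.8390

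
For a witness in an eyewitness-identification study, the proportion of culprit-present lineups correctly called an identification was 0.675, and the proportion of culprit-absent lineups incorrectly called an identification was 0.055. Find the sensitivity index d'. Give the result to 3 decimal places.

Φ⁻¹(H) = Φ⁻¹(0.675) = 0.4538
Φ⁻¹(FA) = Φ⁻¹(0.055) = -1.5982
d' = z(H) − z(FA) = 0.4538 − (-1.5982) = 2.0520

d' = 2.052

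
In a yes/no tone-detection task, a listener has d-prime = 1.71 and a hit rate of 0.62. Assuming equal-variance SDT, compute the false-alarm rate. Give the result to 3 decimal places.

z(hit rate) = z(0.62) = 0.3055
z(FA) = z(H) − d' = 0.3055 − 1.71 = -1.4045
false-alarm rate = Φ(-1.4045) = 0.0801

false-alarm rate = 0.080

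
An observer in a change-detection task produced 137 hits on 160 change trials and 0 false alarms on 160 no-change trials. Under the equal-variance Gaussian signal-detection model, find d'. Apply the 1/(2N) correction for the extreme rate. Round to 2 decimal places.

d' = 3.80

The false-alarm rate is 0/160 = 0, so apply the 1/(2N) correction: FA → 1/(2·160) = 0.00313.
z(H) = z(0.85625) = 1.064
z(FA) = z(0.00313) = -2.734
d' = 1.064 − (-2.734) = 3.798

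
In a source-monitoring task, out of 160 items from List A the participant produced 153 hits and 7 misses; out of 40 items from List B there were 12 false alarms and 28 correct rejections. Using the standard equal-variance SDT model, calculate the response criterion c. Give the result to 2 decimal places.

H = 153/160 = 0.9563
FA = 12/40 = 0.3000
z(0.9563) = 1.709, z(0.3000) = -0.524
c = −½·[z(H) + z(FA)] = −0.5 × (1.709 + (-0.524)) = -0.5925
c < 0: the participant has a liberal response bias.

c = -0.59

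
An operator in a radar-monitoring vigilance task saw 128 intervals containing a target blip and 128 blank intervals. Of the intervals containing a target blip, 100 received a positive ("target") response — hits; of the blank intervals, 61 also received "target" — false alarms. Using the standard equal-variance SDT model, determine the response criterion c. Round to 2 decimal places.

H = 100/128 = 0.7812
FA = 61/128 = 0.4766
Φ⁻¹(0.7812) = 0.776, Φ⁻¹(0.4766) = -0.059
c = −½·[z(H) + z(FA)] = −0.5 × (0.776 + (-0.059)) = -0.3585
c < 0: the operator has a liberal response bias.

c = -0.36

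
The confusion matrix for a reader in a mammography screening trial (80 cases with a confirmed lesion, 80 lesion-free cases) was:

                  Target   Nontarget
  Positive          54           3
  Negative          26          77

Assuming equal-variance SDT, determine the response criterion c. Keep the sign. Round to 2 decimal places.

H = 54/80 = 0.6750
FA = 3/80 = 0.0375
z(H) = z(0.6750) = 0.454
z(FA) = z(0.0375) = -1.780
c = −½·[z(H) + z(FA)] = −0.5 × (0.454 + (-1.780)) = 0.663

c = 0.66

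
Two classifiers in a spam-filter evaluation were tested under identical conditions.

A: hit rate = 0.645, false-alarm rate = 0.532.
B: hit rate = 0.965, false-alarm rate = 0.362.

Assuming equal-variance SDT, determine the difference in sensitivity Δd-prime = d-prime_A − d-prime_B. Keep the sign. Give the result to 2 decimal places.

A: z(0.645) = 0.372, z(0.532) = 0.080, d' = 0.292
B: z(0.965) = 1.812, z(0.362) = -0.353, d' = 2.165
Δd' = d'_A − d'_B = 0.292 − 2.165 = -1.873
B has the higher sensitivity.

Δd-prime = -1.87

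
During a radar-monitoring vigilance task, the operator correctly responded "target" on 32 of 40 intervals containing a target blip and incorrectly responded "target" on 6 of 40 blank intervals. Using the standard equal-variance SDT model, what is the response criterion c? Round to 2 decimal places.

H = 32/40 = 0.8000
FA = 6/40 = 0.1500
z(H) = 0.842
z(FA) = -1.036
c = −½·[z(H) + z(FA)] = −0.5 × (0.842 + (-1.036)) = 0.097
c > 0: the operator has a conservative response bias.

c = 0.10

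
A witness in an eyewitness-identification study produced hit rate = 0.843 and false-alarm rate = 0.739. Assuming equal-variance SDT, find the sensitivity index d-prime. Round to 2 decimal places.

z(0.843) = 1.007, z(0.739) = 0.640
d' = z(H) − z(FA) = 1.007 − 0.640 = 0.367

d-prime = 0.37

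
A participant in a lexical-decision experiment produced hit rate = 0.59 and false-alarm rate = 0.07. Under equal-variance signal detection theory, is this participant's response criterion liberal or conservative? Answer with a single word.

z(H) = 0.228, z(FA) = -1.476
c = −½·(z(H) + z(FA)) = 0.624
c > 0 → conservative criterion (biased toward responding “no”).

conservative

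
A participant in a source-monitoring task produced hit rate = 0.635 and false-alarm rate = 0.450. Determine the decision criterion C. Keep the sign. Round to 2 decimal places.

C = -0.11

z(H) = 0.345
z(FA) = -0.126
c = −½·[z(H) + z(FA)] = −0.5 × (0.345 + (-0.126)) = -0.1095
c < 0: the participant has a liberal response bias.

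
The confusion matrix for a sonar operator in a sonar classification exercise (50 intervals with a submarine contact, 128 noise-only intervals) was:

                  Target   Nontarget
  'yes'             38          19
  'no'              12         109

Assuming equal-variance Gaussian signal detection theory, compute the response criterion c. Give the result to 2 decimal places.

c = 0.17

H = 38/50 = 0.7600
FA = 19/128 = 0.1484
z(0.7600) = 0.7063, z(0.1484) = -1.0433
c = −½·[z(H) + z(FA)] = −0.5 × (0.7063 + (-1.0433)) = 0.1685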